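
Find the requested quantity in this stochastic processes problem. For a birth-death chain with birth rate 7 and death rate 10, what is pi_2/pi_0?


For birth-death process, pi_n/pi_0 = (lambda/mu)^n
= (7/10)^2
= 0.4900

0.4900


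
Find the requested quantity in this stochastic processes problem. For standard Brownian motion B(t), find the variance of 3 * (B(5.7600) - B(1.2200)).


Var(alpha*(B(t)-B(s))) = alpha^2 * (t-s)
= 3^2 * (5.7600 - 1.2200)
= 9 * 4.5400
= 40.8600

40.8600


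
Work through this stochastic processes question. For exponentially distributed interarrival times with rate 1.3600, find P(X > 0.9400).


P(X > t) = exp(-lambda * t)
= exp(-1.3600 * 0.9400)
= exp(-1.2784) = 0.2785

0.2785


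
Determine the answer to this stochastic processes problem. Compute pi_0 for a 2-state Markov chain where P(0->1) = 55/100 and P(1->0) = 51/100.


Stationary distribution: pi_0 = p10/(p01+p10), pi_1 = p01/(p01+p10)
p01 = 0.5500, p10 = 0.5100
pi_0 = 0.4811

0.4811


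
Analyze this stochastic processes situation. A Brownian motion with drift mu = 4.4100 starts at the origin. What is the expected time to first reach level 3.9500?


Expected first passage time = a/mu
= 3.9500/4.4100
= 0.8957

0.8957


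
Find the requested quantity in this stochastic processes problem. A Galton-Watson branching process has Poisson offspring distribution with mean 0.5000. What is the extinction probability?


Since mu = 0.5000 <= 1, extinction probability = 1.

1.0000


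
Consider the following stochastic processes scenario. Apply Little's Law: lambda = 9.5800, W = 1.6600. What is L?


Little's Law: L = lambda * W
= 9.5800 * 1.6600
= 15.9028

15.9028


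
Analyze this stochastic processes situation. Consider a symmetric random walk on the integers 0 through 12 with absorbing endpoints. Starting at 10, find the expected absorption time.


For symmetric RW on 0,...,N with absorbing barriers, E(i) = i*(N-i)
E(10) = 10 * 2 = 20

20


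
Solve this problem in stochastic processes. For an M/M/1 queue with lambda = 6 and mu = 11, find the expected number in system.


rho = 6/11 = 0.5455
L = rho/(1-rho)
= 0.5455/0.4545
= 1.2000

1.2000


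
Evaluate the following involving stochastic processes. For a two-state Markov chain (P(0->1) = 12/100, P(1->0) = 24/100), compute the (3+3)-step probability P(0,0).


P^6 = P^3 * P^3
Computing via matrix multiplication of the transition matrix.
Entry (0,0) of P^6 = 0.6896

0.6896


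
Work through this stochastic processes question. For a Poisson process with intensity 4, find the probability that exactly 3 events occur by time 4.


P(N(t)=k) = (lambda*t)^k * exp(-lambda*t) / k!
lambda*t = 16
= 16^3 * exp(-16) / 3!
= 4096 * 1.1254e-07 / 6
= 7.6824e-05

7.6824e-05


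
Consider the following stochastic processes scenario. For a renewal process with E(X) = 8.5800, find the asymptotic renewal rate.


Long-run renewal rate = 1/E(X)
= 1/8.5800
= 0.1166

0.1166


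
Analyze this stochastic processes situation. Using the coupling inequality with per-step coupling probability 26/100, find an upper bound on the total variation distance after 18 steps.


TV distance bound <= (1-delta)^n
= (1 - 0.2600)^18
= 0.7400^18
= 0.0044

0.0044


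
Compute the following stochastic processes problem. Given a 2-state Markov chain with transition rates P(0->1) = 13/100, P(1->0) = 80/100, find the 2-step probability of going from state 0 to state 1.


Computing P^2 by matrix multiplication.
P = [[0.8700, 0.1300], [0.8000, 0.2000]]
After raising P to the power 2:
P^2(0,1) = 0.1391

0.1391


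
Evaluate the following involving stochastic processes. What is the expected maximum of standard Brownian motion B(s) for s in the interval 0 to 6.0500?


E(max B(s)) = sqrt(2t/pi)
= sqrt(2*6.0500/pi)
= sqrt(3.8515)
= 1.9625

1.9625


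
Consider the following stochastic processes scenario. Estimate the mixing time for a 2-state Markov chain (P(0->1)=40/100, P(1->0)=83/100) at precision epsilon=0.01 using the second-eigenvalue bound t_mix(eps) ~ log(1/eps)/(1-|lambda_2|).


lambda_2 = |1 - p01 - p10| = |1 - 0.4000 - 0.8300| = 0.2300
t_mix ~ log(1/eps)/(1 - |lambda_2|)
= log(100)/(1 - 0.2300) = 4.6052/0.7700
= 5.9807

5.9807


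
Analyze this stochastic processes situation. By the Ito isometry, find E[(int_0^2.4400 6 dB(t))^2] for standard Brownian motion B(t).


By Ito isometry: E[(int f dB)^2] = int f^2 dt
= 6^2 * 2.4400
= 36 * 2.4400 = 87.8400

87.8400


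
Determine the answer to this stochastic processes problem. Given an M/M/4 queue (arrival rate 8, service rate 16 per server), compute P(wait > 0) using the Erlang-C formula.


a = lambda/mu = 0.5000
rho = a/c = 0.1250
Erlang-C formula applied:
C(c,a) = 0.0018

0.0018


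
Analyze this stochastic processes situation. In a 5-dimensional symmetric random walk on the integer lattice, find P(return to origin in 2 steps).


P(return in 2 steps) = P(reverse first step) = 1/(2d)
= 1/10
= 0.1000

0.1000


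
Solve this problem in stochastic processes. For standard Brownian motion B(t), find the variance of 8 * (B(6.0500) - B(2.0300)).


Var(alpha*(B(t)-B(s))) = alpha^2 * (t-s)
= 8^2 * (6.0500 - 2.0300)
= 64 * 4.0200
= 257.2800

257.2800


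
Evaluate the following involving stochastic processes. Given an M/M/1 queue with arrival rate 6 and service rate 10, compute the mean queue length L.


rho = 6/10 = 0.6000
L = rho/(1-rho)
= 0.6000/0.4000
= 1.5000

1.5000


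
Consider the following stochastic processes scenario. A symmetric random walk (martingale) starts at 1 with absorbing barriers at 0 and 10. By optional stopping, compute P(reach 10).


By optional stopping theorem: E(M at tau) = M(0) = 1
P(hit 10)*10 + P(hit 0)*0 = 1
P(hit 10) = (1 - 0)/(10 - 0) = 1/10 = 0.1000

0.1000


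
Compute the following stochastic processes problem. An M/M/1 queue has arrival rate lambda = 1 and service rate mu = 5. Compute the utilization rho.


rho = lambda/mu
= 1/5
= 0.2000

0.2000


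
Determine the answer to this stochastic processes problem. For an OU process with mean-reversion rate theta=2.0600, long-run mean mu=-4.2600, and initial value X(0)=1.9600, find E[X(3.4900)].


E[X(t)] = mu + (X(0) - mu)*exp(-theta*t)
= -4.2600 + (1.9600 - -4.2600)*exp(-2.0600*3.4900)
= -4.2600 + 6.2200 * 7.5454e-04
= -4.2553

-4.2553


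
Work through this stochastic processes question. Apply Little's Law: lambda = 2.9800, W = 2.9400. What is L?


Little's Law: L = lambda * W
= 2.9800 * 2.9400
= 8.7612

8.7612


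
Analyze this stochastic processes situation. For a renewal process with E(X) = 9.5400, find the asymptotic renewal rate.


Long-run renewal rate = 1/E(X)
= 1/9.5400
= 0.1048

0.1048


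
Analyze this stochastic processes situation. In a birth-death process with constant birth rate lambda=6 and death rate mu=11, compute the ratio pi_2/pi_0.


For birth-death process, pi_n/pi_0 = (lambda/mu)^n
= (6/11)^2
= 0.2975

0.2975


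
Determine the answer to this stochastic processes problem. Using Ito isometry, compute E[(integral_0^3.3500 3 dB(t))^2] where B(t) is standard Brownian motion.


By Ito isometry: E[(int f dB)^2] = int f^2 dt
= 3^2 * 3.3500
= 9 * 3.3500 = 30.1500

30.1500


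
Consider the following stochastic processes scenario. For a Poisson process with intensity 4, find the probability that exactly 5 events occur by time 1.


P(N(t)=k) = (lambda*t)^k * exp(-lambda*t) / k!
lambda*t = 4
= 4^5 * exp(-4) / 5!
= 1024 * 0.0183 / 120
= 0.1563

0.1563


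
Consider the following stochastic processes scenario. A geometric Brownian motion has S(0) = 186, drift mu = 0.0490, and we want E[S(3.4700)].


E[S(t)] = S(0) * exp(mu * t)
= 186 * exp(0.0490 * 3.4700)
= 186 * 1.1853
= 220.4733

220.4733


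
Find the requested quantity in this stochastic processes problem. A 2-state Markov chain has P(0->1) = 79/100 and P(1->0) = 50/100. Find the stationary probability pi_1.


Stationary distribution: pi_0 = p10/(p01+p10), pi_1 = p01/(p01+p10)
p01 = 0.7900, p10 = 0.5000
pi_1 = 0.6124

0.6124


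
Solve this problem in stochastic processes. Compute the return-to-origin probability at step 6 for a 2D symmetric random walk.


P = C(6,3)^2 / 4^6
= 20^2 / 4096
= 400 / 4096
= 0.0977

0.0977


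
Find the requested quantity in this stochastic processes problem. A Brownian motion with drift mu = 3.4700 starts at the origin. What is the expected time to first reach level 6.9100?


Expected first passage time = a/mu
= 6.9100/3.4700
= 1.9914

1.9914


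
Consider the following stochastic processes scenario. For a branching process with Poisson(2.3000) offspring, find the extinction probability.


Since mu = 2.3000 > 1, extinction prob q < 1.
Solve s = exp(mu*(s-1)) iteratively.
q = 0.1376

0.1376


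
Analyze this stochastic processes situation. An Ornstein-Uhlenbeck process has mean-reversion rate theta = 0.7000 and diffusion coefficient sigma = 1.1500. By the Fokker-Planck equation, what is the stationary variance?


Stationary variance = sigma^2 / (2*theta)
= 1.1500^2 / (2*0.7000)
= 1.3225 / 1.4000
= 0.9446

0.9446


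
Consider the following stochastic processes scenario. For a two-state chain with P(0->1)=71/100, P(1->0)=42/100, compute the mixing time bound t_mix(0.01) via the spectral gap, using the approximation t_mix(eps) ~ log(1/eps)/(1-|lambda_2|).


lambda_2 = |1 - p01 - p10| = |1 - 0.7100 - 0.4200| = 0.1300
t_mix ~ log(1/eps)/(1 - |lambda_2|)
= log(100)/(1 - 0.1300) = 4.6052/0.8700
= 5.2933

5.2933


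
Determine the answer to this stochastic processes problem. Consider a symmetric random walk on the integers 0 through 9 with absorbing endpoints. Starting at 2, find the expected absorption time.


For symmetric RW on 0,...,N with absorbing barriers, E(i) = i*(N-i)
E(2) = 2 * 7 = 14

14


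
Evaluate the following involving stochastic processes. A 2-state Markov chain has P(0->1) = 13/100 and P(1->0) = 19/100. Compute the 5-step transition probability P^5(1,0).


Computing P^5 by matrix multiplication.
P = [[0.8700, 0.1300], [0.1900, 0.8100]]
After raising P to the power 5:
P^5(1,0) = 0.5074

0.5074


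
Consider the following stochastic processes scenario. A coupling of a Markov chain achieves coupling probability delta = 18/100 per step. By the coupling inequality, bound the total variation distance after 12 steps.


TV distance bound <= (1-delta)^n
= (1 - 0.1800)^12
= 0.8200^12
= 0.0924

0.0924


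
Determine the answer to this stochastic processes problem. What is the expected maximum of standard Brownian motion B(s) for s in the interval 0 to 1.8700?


E(max B(s)) = sqrt(2t/pi)
= sqrt(2*1.8700/pi)
= sqrt(1.1905)
= 1.0911

1.0911


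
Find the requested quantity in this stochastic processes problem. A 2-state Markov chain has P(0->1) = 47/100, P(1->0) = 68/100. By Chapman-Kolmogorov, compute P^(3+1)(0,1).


P^4 = P^3 * P^1
Computing via matrix multiplication of the transition matrix.
Entry (0,1) of P^4 = 0.4085

0.4085


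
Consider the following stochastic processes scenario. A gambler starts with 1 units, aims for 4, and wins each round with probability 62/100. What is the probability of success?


Gambler's ruin formula:
r = q/p = 0.3800/0.6200 = 0.6129
P(win) = (1 - r^i)/(1 - r^N)
= (1 - 0.6129^1)/(1 - 0.6129^4)
= 0.4507

0.4507


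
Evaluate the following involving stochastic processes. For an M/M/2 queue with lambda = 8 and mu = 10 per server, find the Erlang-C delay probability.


a = lambda/mu = 0.8000
rho = a/c = 0.4000
Erlang-C formula applied:
C(c,a) = 0.2286

0.2286


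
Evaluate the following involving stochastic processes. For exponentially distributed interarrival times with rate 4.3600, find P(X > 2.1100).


P(X > t) = exp(-lambda * t)
= exp(-4.3600 * 2.1100)
= exp(-9.1996) = 1.0108e-04

1.0108e-04


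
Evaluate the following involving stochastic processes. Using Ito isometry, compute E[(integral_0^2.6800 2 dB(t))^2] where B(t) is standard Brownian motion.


By Ito isometry: E[(int f dB)^2] = int f^2 dt
= 2^2 * 2.6800
= 4 * 2.6800 = 10.7200

10.7200


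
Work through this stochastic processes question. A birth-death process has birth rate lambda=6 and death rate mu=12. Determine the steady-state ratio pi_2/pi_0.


For birth-death process, pi_n/pi_0 = (lambda/mu)^n
= (6/12)^2
= 0.2500

0.2500


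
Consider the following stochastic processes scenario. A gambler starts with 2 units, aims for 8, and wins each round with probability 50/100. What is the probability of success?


p = 1/2: P(win) = i/N = 2/8
= 0.2500

0.2500


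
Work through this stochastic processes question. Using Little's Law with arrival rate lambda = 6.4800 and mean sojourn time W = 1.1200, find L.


Little's Law: L = lambda * W
= 6.4800 * 1.1200
= 7.2576

7.2576


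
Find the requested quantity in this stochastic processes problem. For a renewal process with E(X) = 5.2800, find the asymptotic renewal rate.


Long-run renewal rate = 1/E(X)
= 1/5.2800
= 0.1894

0.1894


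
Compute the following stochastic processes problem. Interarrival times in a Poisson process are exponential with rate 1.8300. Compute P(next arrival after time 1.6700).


P(X > t) = exp(-lambda * t)
= exp(-1.8300 * 1.6700)
= exp(-3.0561) = 0.0471

0.0471


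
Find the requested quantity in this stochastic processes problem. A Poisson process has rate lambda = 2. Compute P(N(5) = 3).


P(N(t)=k) = (lambda*t)^k * exp(-lambda*t) / k!
lambda*t = 10
= 10^3 * exp(-10) / 3!
= 1000 * 4.5400e-05 / 6
= 0.0076

0.0076


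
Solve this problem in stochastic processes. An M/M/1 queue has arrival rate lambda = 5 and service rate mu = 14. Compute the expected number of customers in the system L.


rho = 5/14 = 0.3571
L = rho/(1-rho)
= 0.3571/0.6429
= 0.5556

0.5556


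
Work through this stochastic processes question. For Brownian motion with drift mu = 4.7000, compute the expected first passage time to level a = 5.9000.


Expected first passage time = a/mu
= 5.9000/4.7000
= 1.2553

1.2553


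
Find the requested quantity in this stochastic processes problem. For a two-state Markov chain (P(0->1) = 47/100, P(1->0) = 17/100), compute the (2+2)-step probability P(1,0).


P^4 = P^2 * P^2
Computing via matrix multiplication of the transition matrix.
Entry (1,0) of P^4 = 0.2612

0.2612


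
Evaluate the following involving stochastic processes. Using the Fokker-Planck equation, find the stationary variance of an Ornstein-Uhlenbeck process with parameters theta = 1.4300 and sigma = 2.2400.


Stationary variance = sigma^2 / (2*theta)
= 2.2400^2 / (2*1.4300)
= 5.0176 / 2.8600
= 1.7544

1.7544


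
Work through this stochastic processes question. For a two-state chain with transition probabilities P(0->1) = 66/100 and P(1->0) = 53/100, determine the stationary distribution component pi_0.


Stationary distribution: pi_0 = p10/(p01+p10), pi_1 = p01/(p01+p10)
p01 = 0.6600, p10 = 0.5300
pi_0 = 0.4454

0.4454


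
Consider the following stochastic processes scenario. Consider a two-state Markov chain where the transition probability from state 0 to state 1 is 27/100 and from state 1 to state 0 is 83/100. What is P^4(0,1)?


Computing P^4 by matrix multiplication.
P = [[0.7300, 0.2700], [0.8300, 0.1700]]
After raising P to the power 4:
P^4(0,1) = 0.2454

0.2454


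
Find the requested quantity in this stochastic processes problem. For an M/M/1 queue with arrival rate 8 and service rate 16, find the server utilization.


rho = lambda/mu
= 8/16
= 0.5000

0.5000


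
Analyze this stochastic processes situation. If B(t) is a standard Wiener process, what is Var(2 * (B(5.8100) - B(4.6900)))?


Var(alpha*(B(t)-B(s))) = alpha^2 * (t-s)
= 2^2 * (5.8100 - 4.6900)
= 4 * 1.1200
= 4.4800

4.4800


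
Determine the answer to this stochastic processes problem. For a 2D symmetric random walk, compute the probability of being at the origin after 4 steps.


P = C(4,2)^2 / 4^4
= 6^2 / 256
= 36 / 256
= 0.1406

0.1406


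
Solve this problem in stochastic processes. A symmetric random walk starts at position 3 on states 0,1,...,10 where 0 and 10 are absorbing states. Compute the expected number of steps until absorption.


For symmetric RW on 0,...,N with absorbing barriers, E(i) = i*(N-i)
E(3) = 3 * 7 = 21

21


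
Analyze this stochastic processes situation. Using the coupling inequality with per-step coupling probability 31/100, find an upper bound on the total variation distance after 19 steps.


TV distance bound <= (1-delta)^n
= (1 - 0.3100)^19
= 0.6900^19
= 8.6723e-04

8.6723e-04


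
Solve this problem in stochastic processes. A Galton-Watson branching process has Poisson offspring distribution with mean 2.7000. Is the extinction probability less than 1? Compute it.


Since mu = 2.7000 > 1, extinction prob q < 1.
Solve s = exp(mu*(s-1)) iteratively.
q = 0.0844

0.0844


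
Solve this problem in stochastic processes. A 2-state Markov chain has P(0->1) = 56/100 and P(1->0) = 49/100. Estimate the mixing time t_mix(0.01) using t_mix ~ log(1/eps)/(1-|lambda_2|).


lambda_2 = |1 - p01 - p10| = |1 - 0.5600 - 0.4900| = 0.0500
t_mix ~ log(1/eps)/(1 - |lambda_2|)
= log(100)/(1 - 0.0500) = 4.6052/0.9500
= 4.8475

4.8475


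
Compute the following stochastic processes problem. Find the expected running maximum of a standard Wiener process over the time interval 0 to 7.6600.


E(max B(s)) = sqrt(2t/pi)
= sqrt(2*7.6600/pi)
= sqrt(4.8765)
= 2.2083

2.2083


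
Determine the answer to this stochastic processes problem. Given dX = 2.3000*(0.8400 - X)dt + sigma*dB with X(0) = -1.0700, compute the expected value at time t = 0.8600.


E[X(t)] = mu + (X(0) - mu)*exp(-theta*t)
= 0.8400 + (-1.0700 - 0.8400)*exp(-2.3000*0.8600)
= 0.8400 + -1.9100 * 0.1383
= 0.5758

0.5758


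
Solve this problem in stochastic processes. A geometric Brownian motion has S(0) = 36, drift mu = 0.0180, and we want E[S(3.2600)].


E[S(t)] = S(0) * exp(mu * t)
= 36 * exp(0.0180 * 3.2600)
= 36 * 1.0604
= 38.1757

38.1757


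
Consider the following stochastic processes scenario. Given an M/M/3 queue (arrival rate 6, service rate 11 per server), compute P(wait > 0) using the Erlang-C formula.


a = lambda/mu = 0.5455
rho = a/c = 0.1818
Erlang-C formula applied:
C(c,a) = 0.0191

0.0191


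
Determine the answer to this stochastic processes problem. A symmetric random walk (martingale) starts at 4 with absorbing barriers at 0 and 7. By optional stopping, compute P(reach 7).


By optional stopping theorem: E(M at tau) = M(0) = 4
P(hit 7)*7 + P(hit 0)*0 = 4
P(hit 7) = (4 - 0)/(7 - 0) = 4/7 = 0.5714

0.5714


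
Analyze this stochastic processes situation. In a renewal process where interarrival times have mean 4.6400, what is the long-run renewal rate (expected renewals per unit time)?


Long-run renewal rate = 1/E(X)
= 1/4.6400
= 0.2155

0.2155


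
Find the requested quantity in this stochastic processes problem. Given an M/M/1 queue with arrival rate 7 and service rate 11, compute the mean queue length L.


rho = 7/11 = 0.6364
L = rho/(1-rho)
= 0.6364/0.3636
= 1.7500

1.7500


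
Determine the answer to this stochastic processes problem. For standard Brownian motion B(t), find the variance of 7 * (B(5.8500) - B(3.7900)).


Var(alpha*(B(t)-B(s))) = alpha^2 * (t-s)
= 7^2 * (5.8500 - 3.7900)
= 49 * 2.0600
= 100.9400

100.9400


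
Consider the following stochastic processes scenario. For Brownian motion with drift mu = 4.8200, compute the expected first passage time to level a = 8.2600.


Expected first passage time = a/mu
= 8.2600/4.8200
= 1.7137

1.7137


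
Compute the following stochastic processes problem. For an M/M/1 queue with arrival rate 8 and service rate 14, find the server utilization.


rho = lambda/mu
= 8/14
= 0.5714

0.5714


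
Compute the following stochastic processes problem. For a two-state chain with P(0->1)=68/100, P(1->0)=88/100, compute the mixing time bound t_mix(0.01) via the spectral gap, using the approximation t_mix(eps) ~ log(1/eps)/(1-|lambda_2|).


lambda_2 = |1 - p01 - p10| = |1 - 0.6800 - 0.8800| = 0.5600
t_mix ~ log(1/eps)/(1 - |lambda_2|)
= log(100)/(1 - 0.5600) = 4.6052/0.4400
= 10.4663

10.4663


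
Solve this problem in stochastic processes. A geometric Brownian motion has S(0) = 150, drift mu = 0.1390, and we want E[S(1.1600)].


E[S(t)] = S(0) * exp(mu * t)
= 150 * exp(0.1390 * 1.1600)
= 150 * 1.1750
= 176.2450

176.2450


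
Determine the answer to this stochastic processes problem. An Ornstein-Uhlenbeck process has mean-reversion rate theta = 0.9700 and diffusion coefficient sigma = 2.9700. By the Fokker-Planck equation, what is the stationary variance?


Stationary variance = sigma^2 / (2*theta)
= 2.9700^2 / (2*0.9700)
= 8.8209 / 1.9400
= 4.5469

4.5469


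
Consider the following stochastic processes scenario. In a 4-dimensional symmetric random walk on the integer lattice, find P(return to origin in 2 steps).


P(return in 2 steps) = P(reverse first step) = 1/(2d)
= 1/8
= 0.1250

0.1250


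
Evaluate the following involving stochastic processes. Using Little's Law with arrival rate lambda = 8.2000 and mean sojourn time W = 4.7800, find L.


Little's Law: L = lambda * W
= 8.2000 * 4.7800
= 39.1960

39.1960


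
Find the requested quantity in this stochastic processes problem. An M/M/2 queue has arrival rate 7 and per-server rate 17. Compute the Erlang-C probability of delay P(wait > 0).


a = lambda/mu = 0.4118
rho = a/c = 0.2059
Erlang-C formula applied:
C(c,a) = 0.0703

0.0703


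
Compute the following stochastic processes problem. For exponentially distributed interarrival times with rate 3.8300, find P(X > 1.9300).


P(X > t) = exp(-lambda * t)
= exp(-3.8300 * 1.9300)
= exp(-7.3919) = 6.1622e-04

6.1622e-04


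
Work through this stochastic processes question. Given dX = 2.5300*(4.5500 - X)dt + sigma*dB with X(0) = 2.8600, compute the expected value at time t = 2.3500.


E[X(t)] = mu + (X(0) - mu)*exp(-theta*t)
= 4.5500 + (2.8600 - 4.5500)*exp(-2.5300*2.3500)
= 4.5500 + -1.6900 * 0.0026
= 4.5456

4.5456


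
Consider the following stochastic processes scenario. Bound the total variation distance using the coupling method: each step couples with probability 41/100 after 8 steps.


TV distance bound <= (1-delta)^n
= (1 - 0.4100)^8
= 0.5900^8
= 0.0147

0.0147


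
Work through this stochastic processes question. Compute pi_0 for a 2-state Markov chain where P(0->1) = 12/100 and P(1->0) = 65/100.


Stationary distribution: pi_0 = p10/(p01+p10), pi_1 = p01/(p01+p10)
p01 = 0.1200, p10 = 0.6500
pi_0 = 0.8442

0.8442


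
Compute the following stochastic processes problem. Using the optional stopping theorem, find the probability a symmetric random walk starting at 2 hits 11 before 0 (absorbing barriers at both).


By optional stopping theorem: E(M at tau) = M(0) = 2
P(hit 11)*11 + P(hit 0)*0 = 2
P(hit 11) = (2 - 0)/(11 - 0) = 2/11 = 0.1818

0.1818


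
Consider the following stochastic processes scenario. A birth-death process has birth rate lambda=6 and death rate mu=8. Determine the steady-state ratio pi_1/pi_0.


For birth-death process, pi_n/pi_0 = (lambda/mu)^n
= (6/8)^1
= 0.7500

0.7500


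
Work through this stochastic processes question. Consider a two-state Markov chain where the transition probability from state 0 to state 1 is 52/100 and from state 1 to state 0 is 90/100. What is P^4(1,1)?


Computing P^4 by matrix multiplication.
P = [[0.4800, 0.5200], [0.9000, 0.1000]]
After raising P to the power 4:
P^4(1,1) = 0.3859

0.3859


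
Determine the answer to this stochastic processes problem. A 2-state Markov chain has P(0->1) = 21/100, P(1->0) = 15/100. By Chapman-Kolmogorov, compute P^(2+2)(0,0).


P^4 = P^2 * P^2
Computing via matrix multiplication of the transition matrix.
Entry (0,0) of P^4 = 0.5145

0.5145


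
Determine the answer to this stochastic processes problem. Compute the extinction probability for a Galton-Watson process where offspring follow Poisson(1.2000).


Since mu = 1.2000 > 1, extinction prob q < 1.
Solve s = exp(mu*(s-1)) iteratively.
q = 0.6863

0.6863


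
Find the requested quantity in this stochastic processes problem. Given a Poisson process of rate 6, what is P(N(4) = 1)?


P(N(t)=k) = (lambda*t)^k * exp(-lambda*t) / k!
lambda*t = 24
= 24^1 * exp(-24) / 1!
= 24 * 3.7751e-11 / 1
= 9.0603e-10

9.0603e-10


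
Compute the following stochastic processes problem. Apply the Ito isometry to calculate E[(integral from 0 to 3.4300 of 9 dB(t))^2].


By Ito isometry: E[(int f dB)^2] = int f^2 dt
= 9^2 * 3.4300
= 81 * 3.4300 = 277.8300

277.8300


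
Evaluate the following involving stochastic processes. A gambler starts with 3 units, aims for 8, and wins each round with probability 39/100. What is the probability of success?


Gambler's ruin formula:
r = q/p = 0.6100/0.3900 = 1.5641
P(win) = (1 - r^i)/(1 - r^N)
= (1 - 1.5641^3)/(1 - 1.5641^8)
= 0.0812

0.0812


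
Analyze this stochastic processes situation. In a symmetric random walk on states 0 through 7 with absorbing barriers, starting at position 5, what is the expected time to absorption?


For symmetric RW on 0,...,N with absorbing barriers, E(i) = i*(N-i)
E(5) = 5 * 2 = 10

10


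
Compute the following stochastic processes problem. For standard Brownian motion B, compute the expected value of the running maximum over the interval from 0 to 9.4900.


E(max B(s)) = sqrt(2t/pi)
= sqrt(2*9.4900/pi)
= sqrt(6.0415)
= 2.4580

2.4580


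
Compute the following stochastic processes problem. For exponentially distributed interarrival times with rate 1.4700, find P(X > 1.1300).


P(X > t) = exp(-lambda * t)
= exp(-1.4700 * 1.1300)
= exp(-1.6611) = 0.1899

0.1899


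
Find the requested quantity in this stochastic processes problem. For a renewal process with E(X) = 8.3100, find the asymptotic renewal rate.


Long-run renewal rate = 1/E(X)
= 1/8.3100
= 0.1203

0.1203


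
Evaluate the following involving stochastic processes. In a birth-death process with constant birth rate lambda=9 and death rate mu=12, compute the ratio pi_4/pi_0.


For birth-death process, pi_n/pi_0 = (lambda/mu)^n
= (9/12)^4
= 0.3164

0.3164


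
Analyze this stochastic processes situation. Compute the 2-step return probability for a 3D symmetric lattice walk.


P(return in 2 steps) = P(reverse first step) = 1/(2d)
= 1/6
= 0.1667

0.1667


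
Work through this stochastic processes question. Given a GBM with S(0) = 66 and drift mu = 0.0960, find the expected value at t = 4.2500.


E[S(t)] = S(0) * exp(mu * t)
= 66 * exp(0.0960 * 4.2500)
= 66 * 1.5038
= 99.2513

99.2513


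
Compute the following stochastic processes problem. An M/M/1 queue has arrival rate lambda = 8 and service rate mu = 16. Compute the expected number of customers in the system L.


rho = 8/16 = 0.5000
L = rho/(1-rho)
= 0.5000/0.5000
= 1.0000

1.0000


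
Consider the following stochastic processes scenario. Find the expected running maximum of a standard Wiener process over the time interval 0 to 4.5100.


E(max B(s)) = sqrt(2t/pi)
= sqrt(2*4.5100/pi)
= sqrt(2.8712)
= 1.6944

1.6944


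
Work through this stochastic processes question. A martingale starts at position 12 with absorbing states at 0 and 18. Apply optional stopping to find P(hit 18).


By optional stopping theorem: E(M at tau) = M(0) = 12
P(hit 18)*18 + P(hit 0)*0 = 12
P(hit 18) = (12 - 0)/(18 - 0) = 2/3 = 0.6667

0.6667


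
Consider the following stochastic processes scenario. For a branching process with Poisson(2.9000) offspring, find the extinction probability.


Since mu = 2.9000 > 1, extinction prob q < 1.
Solve s = exp(mu*(s-1)) iteratively.
q = 0.0668

0.0668


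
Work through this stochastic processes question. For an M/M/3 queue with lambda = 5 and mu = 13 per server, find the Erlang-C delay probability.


a = lambda/mu = 0.3846
rho = a/c = 0.1282
Erlang-C formula applied:
C(c,a) = 0.0074

0.0074


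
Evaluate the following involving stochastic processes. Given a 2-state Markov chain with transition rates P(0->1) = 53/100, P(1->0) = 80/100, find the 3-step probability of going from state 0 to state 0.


Computing P^3 by matrix multiplication.
P = [[0.4700, 0.5300], [0.8000, 0.2000]]
After raising P to the power 3:
P^3(0,0) = 0.5872

0.5872


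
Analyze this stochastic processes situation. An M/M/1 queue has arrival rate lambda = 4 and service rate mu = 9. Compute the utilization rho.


rho = lambda/mu
= 4/9
= 0.4444

0.4444


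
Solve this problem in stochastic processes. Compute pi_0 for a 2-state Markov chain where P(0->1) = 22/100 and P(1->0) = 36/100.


Stationary distribution: pi_0 = p10/(p01+p10), pi_1 = p01/(p01+p10)
p01 = 0.2200, p10 = 0.3600
pi_0 = 0.6207

0.6207


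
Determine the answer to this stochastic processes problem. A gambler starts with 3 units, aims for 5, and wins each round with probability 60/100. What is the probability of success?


Gambler's ruin formula:
r = q/p = 0.4000/0.6000 = 0.6667
P(win) = (1 - r^i)/(1 - r^N)
= (1 - 0.6667^3)/(1 - 0.6667^5)
= 0.8104

0.8104


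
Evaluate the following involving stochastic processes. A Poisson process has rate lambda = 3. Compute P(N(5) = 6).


P(N(t)=k) = (lambda*t)^k * exp(-lambda*t) / k!
lambda*t = 15
= 15^6 * exp(-15) / 6!
= 11390625 * 3.0590e-07 / 720
= 0.0048

0.0048


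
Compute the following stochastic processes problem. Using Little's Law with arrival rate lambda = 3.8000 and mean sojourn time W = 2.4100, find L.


Little's Law: L = lambda * W
= 3.8000 * 2.4100
= 9.1580

9.1580


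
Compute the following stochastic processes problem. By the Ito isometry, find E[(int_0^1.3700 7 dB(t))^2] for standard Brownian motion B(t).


By Ito isometry: E[(int f dB)^2] = int f^2 dt
= 7^2 * 1.3700
= 49 * 1.3700 = 67.1300

67.1300


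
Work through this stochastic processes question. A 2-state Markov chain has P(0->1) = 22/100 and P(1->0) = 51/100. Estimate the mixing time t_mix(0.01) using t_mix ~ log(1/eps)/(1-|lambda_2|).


lambda_2 = |1 - p01 - p10| = |1 - 0.2200 - 0.5100| = 0.2700
t_mix ~ log(1/eps)/(1 - |lambda_2|)
= log(100)/(1 - 0.2700) = 4.6052/0.7300
= 6.3085

6.3085


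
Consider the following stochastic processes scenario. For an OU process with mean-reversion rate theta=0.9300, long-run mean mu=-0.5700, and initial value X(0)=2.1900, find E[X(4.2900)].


E[X(t)] = mu + (X(0) - mu)*exp(-theta*t)
= -0.5700 + (2.1900 - -0.5700)*exp(-0.9300*4.2900)
= -0.5700 + 2.7600 * 0.0185
= -0.5189

-0.5189


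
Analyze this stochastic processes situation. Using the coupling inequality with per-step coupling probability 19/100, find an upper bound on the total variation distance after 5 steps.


TV distance bound <= (1-delta)^n
= (1 - 0.1900)^5
= 0.8100^5
= 0.3487

0.3487


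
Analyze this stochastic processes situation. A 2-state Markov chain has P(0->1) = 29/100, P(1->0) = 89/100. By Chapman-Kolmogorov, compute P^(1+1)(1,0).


P^2 = P^1 * P^1
Computing via matrix multiplication of the transition matrix.
Entry (1,0) of P^2 = 0.7298

0.7298


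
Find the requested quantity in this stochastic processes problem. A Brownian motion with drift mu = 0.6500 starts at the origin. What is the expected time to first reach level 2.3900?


Expected first passage time = a/mu
= 2.3900/0.6500
= 3.6769

3.6769


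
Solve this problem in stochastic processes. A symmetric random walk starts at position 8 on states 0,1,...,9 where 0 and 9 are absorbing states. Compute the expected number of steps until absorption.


For symmetric RW on 0,...,N with absorbing barriers, E(i) = i*(N-i)
E(8) = 8 * 1 = 8

8


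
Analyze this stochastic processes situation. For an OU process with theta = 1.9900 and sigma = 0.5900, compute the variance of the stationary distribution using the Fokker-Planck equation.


Stationary variance = sigma^2 / (2*theta)
= 0.5900^2 / (2*1.9900)
= 0.3481 / 3.9800
= 0.0875

0.0875


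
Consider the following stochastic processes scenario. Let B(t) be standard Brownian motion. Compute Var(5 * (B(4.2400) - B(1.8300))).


Var(alpha*(B(t)-B(s))) = alpha^2 * (t-s)
= 5^2 * (4.2400 - 1.8300)
= 25 * 2.4100
= 60.2500

60.2500


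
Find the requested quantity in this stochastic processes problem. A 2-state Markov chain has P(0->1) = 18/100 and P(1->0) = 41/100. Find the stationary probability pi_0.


Stationary distribution: pi_0 = p10/(p01+p10), pi_1 = p01/(p01+p10)
p01 = 0.1800, p10 = 0.4100
pi_0 = 0.6949

0.6949


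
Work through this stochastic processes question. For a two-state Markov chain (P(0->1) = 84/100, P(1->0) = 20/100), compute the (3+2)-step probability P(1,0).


P^5 = P^3 * P^2
Computing via matrix multiplication of the transition matrix.
Entry (1,0) of P^5 = 0.1923

0.1923


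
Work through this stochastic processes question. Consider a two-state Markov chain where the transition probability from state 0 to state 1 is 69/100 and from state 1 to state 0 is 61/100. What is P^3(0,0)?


Computing P^3 by matrix multiplication.
P = [[0.3100, 0.6900], [0.6100, 0.3900]]
After raising P to the power 3:
P^3(0,0) = 0.4549

0.4549


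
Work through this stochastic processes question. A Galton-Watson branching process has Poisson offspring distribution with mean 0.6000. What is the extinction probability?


Since mu = 0.6000 <= 1, extinction probability = 1.

1.0000


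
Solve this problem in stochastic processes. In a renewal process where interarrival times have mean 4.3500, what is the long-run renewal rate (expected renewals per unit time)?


Long-run renewal rate = 1/E(X)
= 1/4.3500
= 0.2299

0.2299


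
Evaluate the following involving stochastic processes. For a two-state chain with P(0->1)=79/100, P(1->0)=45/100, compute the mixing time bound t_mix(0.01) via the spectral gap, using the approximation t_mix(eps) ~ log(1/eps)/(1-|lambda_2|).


lambda_2 = |1 - p01 - p10| = |1 - 0.7900 - 0.4500| = 0.2400
t_mix ~ log(1/eps)/(1 - |lambda_2|)
= log(100)/(1 - 0.2400) = 4.6052/0.7600
= 6.0594

6.0594


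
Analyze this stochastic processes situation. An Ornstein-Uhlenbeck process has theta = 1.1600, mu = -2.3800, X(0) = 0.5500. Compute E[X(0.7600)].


E[X(t)] = mu + (X(0) - mu)*exp(-theta*t)
= -2.3800 + (0.5500 - -2.3800)*exp(-1.1600*0.7600)
= -2.3800 + 2.9300 * 0.4141
= -1.1666

-1.1666


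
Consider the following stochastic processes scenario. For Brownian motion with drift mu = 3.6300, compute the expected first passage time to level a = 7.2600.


Expected first passage time = a/mu
= 7.2600/3.6300
= 2.0000

2.0000


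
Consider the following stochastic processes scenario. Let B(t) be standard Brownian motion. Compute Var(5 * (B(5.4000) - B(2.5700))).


Var(alpha*(B(t)-B(s))) = alpha^2 * (t-s)
= 5^2 * (5.4000 - 2.5700)
= 25 * 2.8300
= 70.7500

70.7500


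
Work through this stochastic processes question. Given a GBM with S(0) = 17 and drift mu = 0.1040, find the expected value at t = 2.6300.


E[S(t)] = S(0) * exp(mu * t)
= 17 * exp(0.1040 * 2.6300)
= 17 * 1.3146
= 22.3479

22.3479


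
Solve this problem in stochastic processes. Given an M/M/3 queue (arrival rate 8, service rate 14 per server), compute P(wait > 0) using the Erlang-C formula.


a = lambda/mu = 0.5714
rho = a/c = 0.1905
Erlang-C formula applied:
C(c,a) = 0.0217

0.0217


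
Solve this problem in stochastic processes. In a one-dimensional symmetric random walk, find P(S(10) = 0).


P(S(10) = 0) = C(10,5) / 4^5
= 252 / 1024
= 0.2461

0.2461


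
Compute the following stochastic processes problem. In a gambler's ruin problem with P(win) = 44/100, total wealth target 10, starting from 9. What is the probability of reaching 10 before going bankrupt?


Gambler's ruin formula:
r = q/p = 0.5600/0.4400 = 1.2727
P(win) = (1 - r^i)/(1 - r^N)
= (1 - 1.2727^9)/(1 - 1.2727^10)
= 0.7646

0.7646


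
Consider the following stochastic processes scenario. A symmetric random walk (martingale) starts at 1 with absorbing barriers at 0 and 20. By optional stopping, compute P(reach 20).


By optional stopping theorem: E(M at tau) = M(0) = 1
P(hit 20)*20 + P(hit 0)*0 = 1
P(hit 20) = (1 - 0)/(20 - 0) = 1/20 = 0.0500

0.0500


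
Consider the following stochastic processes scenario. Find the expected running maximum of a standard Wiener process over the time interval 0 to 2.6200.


E(max B(s)) = sqrt(2t/pi)
= sqrt(2*2.6200/pi)
= sqrt(1.6679)
= 1.2915

1.2915


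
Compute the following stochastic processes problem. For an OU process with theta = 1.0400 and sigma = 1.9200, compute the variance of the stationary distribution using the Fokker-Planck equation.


Stationary variance = sigma^2 / (2*theta)
= 1.9200^2 / (2*1.0400)
= 3.6864 / 2.0800
= 1.7723

1.7723


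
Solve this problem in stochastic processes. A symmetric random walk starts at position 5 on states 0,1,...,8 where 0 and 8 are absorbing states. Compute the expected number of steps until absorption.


For symmetric RW on 0,...,N with absorbing barriers, E(i) = i*(N-i)
E(5) = 5 * 3 = 15

15


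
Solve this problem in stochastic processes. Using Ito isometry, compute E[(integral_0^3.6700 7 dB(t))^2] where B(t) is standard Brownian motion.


By Ito isometry: E[(int f dB)^2] = int f^2 dt
= 7^2 * 3.6700
= 49 * 3.6700 = 179.8300

179.8300


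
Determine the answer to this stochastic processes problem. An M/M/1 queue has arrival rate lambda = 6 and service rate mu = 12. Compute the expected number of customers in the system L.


rho = 6/12 = 0.5000
L = rho/(1-rho)
= 0.5000/0.5000
= 1.0000

1.0000


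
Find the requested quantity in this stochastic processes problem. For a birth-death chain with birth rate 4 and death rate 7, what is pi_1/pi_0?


For birth-death process, pi_n/pi_0 = (lambda/mu)^n
= (4/7)^1
= 0.5714

0.5714


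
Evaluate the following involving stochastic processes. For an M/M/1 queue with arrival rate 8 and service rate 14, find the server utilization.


rho = lambda/mu
= 8/14
= 0.5714

0.5714


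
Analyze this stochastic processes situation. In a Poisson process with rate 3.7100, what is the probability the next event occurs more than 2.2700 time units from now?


P(X > t) = exp(-lambda * t)
= exp(-3.7100 * 2.2700)
= exp(-8.4217) = 2.2004e-04

2.2004e-04


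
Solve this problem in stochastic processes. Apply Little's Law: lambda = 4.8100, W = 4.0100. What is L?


Little's Law: L = lambda * W
= 4.8100 * 4.0100
= 19.2881

19.2881


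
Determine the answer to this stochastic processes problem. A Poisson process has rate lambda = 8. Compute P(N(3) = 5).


P(N(t)=k) = (lambda*t)^k * exp(-lambda*t) / k!
lambda*t = 24
= 24^5 * exp(-24) / 5!
= 7962624 * 3.7751e-11 / 120
= 2.5050e-06

2.5050e-06


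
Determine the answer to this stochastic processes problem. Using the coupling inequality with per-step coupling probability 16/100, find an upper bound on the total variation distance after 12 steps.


TV distance bound <= (1-delta)^n
= (1 - 0.1600)^12
= 0.8400^12
= 0.1234

0.1234


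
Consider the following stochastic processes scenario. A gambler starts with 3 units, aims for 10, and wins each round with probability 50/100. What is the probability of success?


p = 1/2: P(win) = i/N = 3/10
= 0.3000

0.3000


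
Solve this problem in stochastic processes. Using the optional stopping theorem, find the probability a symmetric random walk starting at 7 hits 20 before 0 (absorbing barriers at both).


By optional stopping theorem: E(M at tau) = M(0) = 7
P(hit 20)*20 + P(hit 0)*0 = 7
P(hit 20) = (7 - 0)/(20 - 0) = 7/20 = 0.3500

0.3500


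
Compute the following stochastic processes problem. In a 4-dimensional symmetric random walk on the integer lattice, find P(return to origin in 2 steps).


P(return in 2 steps) = P(reverse first step) = 1/(2d)
= 1/8
= 0.1250

0.1250
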